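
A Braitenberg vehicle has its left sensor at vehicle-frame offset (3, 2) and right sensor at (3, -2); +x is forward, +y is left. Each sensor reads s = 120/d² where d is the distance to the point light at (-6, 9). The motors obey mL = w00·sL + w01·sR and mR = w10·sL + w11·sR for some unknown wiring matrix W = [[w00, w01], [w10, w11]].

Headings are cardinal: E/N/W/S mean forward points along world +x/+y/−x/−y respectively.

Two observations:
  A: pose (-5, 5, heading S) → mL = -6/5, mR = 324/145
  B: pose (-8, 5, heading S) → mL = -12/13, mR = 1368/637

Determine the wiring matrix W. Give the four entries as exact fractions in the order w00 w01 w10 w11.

obs A: pose=(-5,5,S) → sL=60/29, sR=12/5, mL=-6/5, mR=324/145
obs B: pose=(-8,5,S) → sL=120/49, sR=24/13, mL=-12/13, mR=1368/637
sensor matrix S = [[60/29, 12/5], [120/49, 24/13]]; det S = -38016/18473
solve [mL_A; mL_B] = S·[w00; w01] and [mR_A; mR_B] = S·[w10; w11]:
  w00 = 0, w01 = -1/2, w10 = 1/2, w11 = 1/2

0 -1/2 1/2 1/2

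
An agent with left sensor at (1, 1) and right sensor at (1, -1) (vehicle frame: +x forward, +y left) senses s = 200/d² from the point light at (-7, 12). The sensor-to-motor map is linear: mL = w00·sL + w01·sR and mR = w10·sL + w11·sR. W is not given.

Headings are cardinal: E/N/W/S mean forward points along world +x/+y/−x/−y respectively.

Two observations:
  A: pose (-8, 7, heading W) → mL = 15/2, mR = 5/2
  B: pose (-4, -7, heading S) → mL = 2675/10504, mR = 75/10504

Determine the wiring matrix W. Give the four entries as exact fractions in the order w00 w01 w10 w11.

-1/2 1 -1/2 1/2

obs A: pose=(-8,7,W) → sL=5, sR=10, mL=15/2, mR=5/2
obs B: pose=(-4,-7,S) → sL=25/52, sR=50/101, mL=2675/10504, mR=75/10504
sensor matrix S = [[5, 10], [25/52, 50/101]]; det S = -6125/2626
solve [mL_A; mL_B] = S·[w00; w01] and [mR_A; mR_B] = S·[w10; w11]:
  w00 = -1/2, w01 = 1, w10 = -1/2, w11 = 1/2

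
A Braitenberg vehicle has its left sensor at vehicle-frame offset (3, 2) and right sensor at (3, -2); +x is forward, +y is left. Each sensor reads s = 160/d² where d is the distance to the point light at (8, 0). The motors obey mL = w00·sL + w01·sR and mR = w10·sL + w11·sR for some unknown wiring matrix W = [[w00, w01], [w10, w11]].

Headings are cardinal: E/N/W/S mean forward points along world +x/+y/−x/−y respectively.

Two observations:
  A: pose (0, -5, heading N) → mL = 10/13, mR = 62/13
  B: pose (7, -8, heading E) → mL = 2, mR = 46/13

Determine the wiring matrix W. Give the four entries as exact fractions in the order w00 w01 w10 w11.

obs A: pose=(0,-5,N) → sL=20/13, sR=4, mL=10/13, mR=62/13
obs B: pose=(7,-8,E) → sL=4, sR=20/13, mL=2, mR=46/13
sensor matrix S = [[20/13, 4], [4, 20/13]]; det S = -2304/169
solve [mL_A; mL_B] = S·[w00; w01] and [mR_A; mR_B] = S·[w10; w11]:
  w00 = 1/2, w01 = 0, w10 = 1/2, w11 = 1

1/2 0 1/2 1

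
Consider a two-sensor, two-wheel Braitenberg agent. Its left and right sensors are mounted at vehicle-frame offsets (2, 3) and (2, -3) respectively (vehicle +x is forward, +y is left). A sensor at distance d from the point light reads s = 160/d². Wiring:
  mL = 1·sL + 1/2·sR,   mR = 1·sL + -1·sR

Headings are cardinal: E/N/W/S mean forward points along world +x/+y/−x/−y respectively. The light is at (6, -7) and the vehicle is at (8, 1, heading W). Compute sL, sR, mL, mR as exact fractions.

32/5 160/121 4272/605 3072/605

left sensor world pos  = (6, -2); dL² = 25
right sensor world pos = (6, 4); dR² = 121
sL = 160/25 = 32/5
sR = 160/121 = 160/121
mL = 1·sL + 1/2·sR = 4272/605
mR = 1·sL + -1·sR = 3072/605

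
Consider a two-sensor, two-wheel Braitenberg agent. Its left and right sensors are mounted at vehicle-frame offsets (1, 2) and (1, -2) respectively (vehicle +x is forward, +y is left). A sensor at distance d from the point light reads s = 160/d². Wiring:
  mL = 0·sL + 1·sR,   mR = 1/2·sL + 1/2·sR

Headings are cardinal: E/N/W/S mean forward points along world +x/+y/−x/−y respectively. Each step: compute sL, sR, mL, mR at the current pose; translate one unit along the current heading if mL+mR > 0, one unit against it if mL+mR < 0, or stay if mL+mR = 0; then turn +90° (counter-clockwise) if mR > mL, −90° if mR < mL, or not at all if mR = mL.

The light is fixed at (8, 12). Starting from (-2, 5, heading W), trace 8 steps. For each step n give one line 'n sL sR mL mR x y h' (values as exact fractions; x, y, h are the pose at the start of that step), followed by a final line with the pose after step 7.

n=0: pose=(-2,5,W); sL=80/101, sR=80/73; mL=80/73, mR=6960/7373; mL+mR=15040/7373 → advance +1; mR−mL=-1120/7373 → turn -1·90°
n=1: pose=(-3,5,N); sL=32/41, sR=160/117; mL=160/117, mR=5152/4797; mL+mR=3904/1599 → advance +1; mR−mL=-1408/4797 → turn -1·90°
n=2: pose=(-3,6,E); sL=40/29, sR=40/41; mL=40/41, mR=1400/1189; mL+mR=2560/1189 → advance +1; mR−mL=240/1189 → turn +1·90°
n=3: pose=(-2,6,N); sL=160/169, sR=160/89; mL=160/89, mR=20640/15041; mL+mR=47680/15041 → advance +1; mR−mL=-6400/15041 → turn -1·90°
n=4: pose=(-2,7,E); sL=16/9, sR=16/13; mL=16/13, mR=176/117; mL+mR=320/117 → advance +1; mR−mL=32/117 → turn +1·90°
n=5: pose=(-1,7,N); sL=160/137, sR=32/13; mL=32/13, mR=3232/1781; mL+mR=7616/1781 → advance +1; mR−mL=-1152/1781 → turn -1·90°
n=6: pose=(-1,8,E); sL=40/17, sR=8/5; mL=8/5, mR=168/85; mL+mR=304/85 → advance +1; mR−mL=32/85 → turn +1·90°
n=7: pose=(0,8,N); sL=160/109, sR=32/9; mL=32/9, mR=2464/981; mL+mR=1984/327 → advance +1; mR−mL=-1024/981 → turn -1·90°

0 80/101 80/73 80/73 6960/7373 -2 5 W
1 32/41 160/117 160/117 5152/4797 -3 5 N
2 40/29 40/41 40/41 1400/1189 -3 6 E
3 160/169 160/89 160/89 20640/15041 -2 6 N
4 16/9 16/13 16/13 176/117 -2 7 E
5 160/137 32/13 32/13 3232/1781 -1 7 N
6 40/17 8/5 8/5 168/85 -1 8 E
7 160/109 32/9 32/9 2464/981 0 8 N
final 0 9 E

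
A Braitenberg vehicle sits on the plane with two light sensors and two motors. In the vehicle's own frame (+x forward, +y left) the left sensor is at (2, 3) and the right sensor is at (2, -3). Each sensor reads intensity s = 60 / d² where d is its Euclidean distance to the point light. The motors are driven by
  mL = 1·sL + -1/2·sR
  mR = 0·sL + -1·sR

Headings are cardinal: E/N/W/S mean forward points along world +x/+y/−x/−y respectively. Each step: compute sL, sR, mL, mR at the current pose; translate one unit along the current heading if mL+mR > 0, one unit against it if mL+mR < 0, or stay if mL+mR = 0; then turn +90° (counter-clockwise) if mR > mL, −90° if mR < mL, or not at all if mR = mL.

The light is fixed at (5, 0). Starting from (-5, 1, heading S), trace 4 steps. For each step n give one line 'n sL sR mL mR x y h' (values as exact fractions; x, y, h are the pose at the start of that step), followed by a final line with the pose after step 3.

0 6/5 6/17 87/85 -6/17 -5 1 S
1 20/51 20/51 10/51 -20/51 -5 0 W
2 15/37 3/2 -51/148 -3/2 -4 0 N
3 60/53 12/13 462/689 -12/13 -4 -1 E
final -5 -1 S

n=0: pose=(-5,1,S); sL=6/5, sR=6/17; mL=87/85, mR=-6/17; mL+mR=57/85 → advance +1; mR−mL=-117/85 → turn -1·90°
n=1: pose=(-5,0,W); sL=20/51, sR=20/51; mL=10/51, mR=-20/51; mL+mR=-10/51 → advance -1; mR−mL=-10/17 → turn -1·90°
n=2: pose=(-4,0,N); sL=15/37, sR=3/2; mL=-51/148, mR=-3/2; mL+mR=-273/148 → advance -1; mR−mL=-171/148 → turn -1·90°
n=3: pose=(-4,-1,E); sL=60/53, sR=12/13; mL=462/689, mR=-12/13; mL+mR=-174/689 → advance -1; mR−mL=-1098/689 → turn -1·90°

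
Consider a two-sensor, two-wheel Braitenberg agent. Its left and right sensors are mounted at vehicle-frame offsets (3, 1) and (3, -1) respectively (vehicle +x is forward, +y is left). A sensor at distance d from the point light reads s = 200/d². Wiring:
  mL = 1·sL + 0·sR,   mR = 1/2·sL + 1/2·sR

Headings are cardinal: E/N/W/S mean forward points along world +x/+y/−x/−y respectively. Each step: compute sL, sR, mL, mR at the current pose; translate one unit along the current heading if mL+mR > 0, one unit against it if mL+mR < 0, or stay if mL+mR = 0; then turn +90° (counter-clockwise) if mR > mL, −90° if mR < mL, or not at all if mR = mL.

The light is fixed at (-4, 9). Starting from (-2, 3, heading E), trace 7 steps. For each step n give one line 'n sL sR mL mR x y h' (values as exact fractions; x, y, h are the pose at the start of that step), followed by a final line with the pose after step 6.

0 4 100/37 4 124/37 -2 3 E
1 200/97 40/17 200/97 3640/1649 -1 3 S
2 25/9 2 25/9 43/18 -1 2 E
3 8/5 200/109 8/5 936/545 0 2 S
4 100/49 20/13 100/49 1140/637 0 1 E
5 200/157 200/137 200/157 29400/21509 1 1 S
6 25/16 50/41 25/16 1825/1312 1 0 E
final 2 0 S

n=0: pose=(-2,3,E); sL=4, sR=100/37; mL=4, mR=124/37; mL+mR=272/37 → advance +1; mR−mL=-24/37 → turn -1·90°
n=1: pose=(-1,3,S); sL=200/97, sR=40/17; mL=200/97, mR=3640/1649; mL+mR=7040/1649 → advance +1; mR−mL=240/1649 → turn +1·90°
n=2: pose=(-1,2,E); sL=25/9, sR=2; mL=25/9, mR=43/18; mL+mR=31/6 → advance +1; mR−mL=-7/18 → turn -1·90°
n=3: pose=(0,2,S); sL=8/5, sR=200/109; mL=8/5, mR=936/545; mL+mR=1808/545 → advance +1; mR−mL=64/545 → turn +1·90°
n=4: pose=(0,1,E); sL=100/49, sR=20/13; mL=100/49, mR=1140/637; mL+mR=2440/637 → advance +1; mR−mL=-160/637 → turn -1·90°
n=5: pose=(1,1,S); sL=200/157, sR=200/137; mL=200/157, mR=29400/21509; mL+mR=56800/21509 → advance +1; mR−mL=2000/21509 → turn +1·90°
n=6: pose=(1,0,E); sL=25/16, sR=50/41; mL=25/16, mR=1825/1312; mL+mR=3875/1312 → advance +1; mR−mL=-225/1312 → turn -1·90°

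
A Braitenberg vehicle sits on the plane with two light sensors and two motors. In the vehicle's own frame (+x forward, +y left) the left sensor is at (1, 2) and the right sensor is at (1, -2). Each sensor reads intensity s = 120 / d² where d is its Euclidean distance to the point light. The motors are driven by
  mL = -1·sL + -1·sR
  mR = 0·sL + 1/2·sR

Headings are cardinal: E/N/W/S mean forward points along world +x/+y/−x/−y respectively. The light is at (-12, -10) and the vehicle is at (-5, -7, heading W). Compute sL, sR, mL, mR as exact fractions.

left sensor world pos  = (-6, -9); dL² = 37
right sensor world pos = (-6, -5); dR² = 61
sL = 120/37 = 120/37
sR = 120/61 = 120/61
mL = -1·sL + -1·sR = -11760/2257
mR = 0·sL + 1/2·sR = 60/61

120/37 120/61 -11760/2257 60/61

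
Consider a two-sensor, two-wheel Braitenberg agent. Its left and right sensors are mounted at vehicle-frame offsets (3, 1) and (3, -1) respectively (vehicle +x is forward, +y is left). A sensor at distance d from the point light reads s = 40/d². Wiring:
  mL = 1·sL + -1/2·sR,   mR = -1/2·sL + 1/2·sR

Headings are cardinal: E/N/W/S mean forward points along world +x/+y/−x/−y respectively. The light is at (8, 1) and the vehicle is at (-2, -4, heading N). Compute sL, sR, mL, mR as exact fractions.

left sensor world pos  = (-3, -1); dL² = 125
right sensor world pos = (-1, -1); dR² = 85
sL = 40/125 = 8/25
sR = 40/85 = 8/17
mL = 1·sL + -1/2·sR = 36/425
mR = -1/2·sL + 1/2·sR = 32/425

8/25 8/17 36/425 32/425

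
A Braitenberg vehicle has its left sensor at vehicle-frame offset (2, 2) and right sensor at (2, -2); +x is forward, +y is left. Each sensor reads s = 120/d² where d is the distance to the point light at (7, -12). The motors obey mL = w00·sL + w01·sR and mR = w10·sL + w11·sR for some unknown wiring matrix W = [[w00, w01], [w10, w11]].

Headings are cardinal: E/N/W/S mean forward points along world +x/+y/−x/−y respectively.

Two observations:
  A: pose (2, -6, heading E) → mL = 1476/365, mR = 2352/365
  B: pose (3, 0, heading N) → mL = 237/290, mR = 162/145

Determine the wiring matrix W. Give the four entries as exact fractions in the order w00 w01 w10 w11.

1 1/2 1 1

obs A: pose=(2,-6,E) → sL=120/73, sR=24/5, mL=1476/365, mR=2352/365
obs B: pose=(3,0,N) → sL=15/29, sR=3/5, mL=237/290, mR=162/145
sensor matrix S = [[120/73, 24/5], [15/29, 3/5]]; det S = -3168/2117
solve [mL_A; mL_B] = S·[w00; w01] and [mR_A; mR_B] = S·[w10; w11]:
  w00 = 1, w01 = 1/2, w10 = 1, w11 = 1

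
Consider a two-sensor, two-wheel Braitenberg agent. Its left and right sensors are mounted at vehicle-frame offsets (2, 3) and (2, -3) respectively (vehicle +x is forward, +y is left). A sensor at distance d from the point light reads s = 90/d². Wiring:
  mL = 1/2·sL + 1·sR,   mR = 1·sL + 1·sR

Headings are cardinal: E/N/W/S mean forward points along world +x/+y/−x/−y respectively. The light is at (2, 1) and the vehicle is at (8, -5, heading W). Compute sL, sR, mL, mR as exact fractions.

left sensor world pos  = (6, -8); dL² = 97
right sensor world pos = (6, -2); dR² = 25
sL = 90/97 = 90/97
sR = 90/25 = 18/5
mL = 1/2·sL + 1·sR = 1971/485
mR = 1·sL + 1·sR = 2196/485

90/97 18/5 1971/485 2196/485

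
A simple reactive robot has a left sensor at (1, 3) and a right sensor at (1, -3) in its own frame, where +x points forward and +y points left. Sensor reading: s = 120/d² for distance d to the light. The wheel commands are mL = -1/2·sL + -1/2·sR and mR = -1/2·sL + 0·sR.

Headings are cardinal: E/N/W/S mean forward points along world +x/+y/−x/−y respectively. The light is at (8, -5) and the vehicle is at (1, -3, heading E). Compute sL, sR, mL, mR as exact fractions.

left sensor world pos  = (2, 0); dL² = 61
right sensor world pos = (2, -6); dR² = 37
sL = 120/61 = 120/61
sR = 120/37 = 120/37
mL = -1/2·sL + -1/2·sR = -5880/2257
mR = -1/2·sL + 0·sR = -60/61

120/61 120/37 -5880/2257 -60/61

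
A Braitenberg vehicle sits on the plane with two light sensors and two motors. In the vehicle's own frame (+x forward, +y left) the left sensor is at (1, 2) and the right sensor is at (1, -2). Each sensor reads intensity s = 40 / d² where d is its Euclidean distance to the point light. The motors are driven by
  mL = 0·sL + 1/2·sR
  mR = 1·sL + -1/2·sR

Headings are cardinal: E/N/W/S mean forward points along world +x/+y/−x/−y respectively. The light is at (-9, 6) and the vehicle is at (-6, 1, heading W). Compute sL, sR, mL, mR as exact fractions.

left sensor world pos  = (-7, -1); dL² = 53
right sensor world pos = (-7, 3); dR² = 13
sL = 40/53 = 40/53
sR = 40/13 = 40/13
mL = 0·sL + 1/2·sR = 20/13
mR = 1·sL + -1/2·sR = -540/689

40/53 40/13 20/13 -540/689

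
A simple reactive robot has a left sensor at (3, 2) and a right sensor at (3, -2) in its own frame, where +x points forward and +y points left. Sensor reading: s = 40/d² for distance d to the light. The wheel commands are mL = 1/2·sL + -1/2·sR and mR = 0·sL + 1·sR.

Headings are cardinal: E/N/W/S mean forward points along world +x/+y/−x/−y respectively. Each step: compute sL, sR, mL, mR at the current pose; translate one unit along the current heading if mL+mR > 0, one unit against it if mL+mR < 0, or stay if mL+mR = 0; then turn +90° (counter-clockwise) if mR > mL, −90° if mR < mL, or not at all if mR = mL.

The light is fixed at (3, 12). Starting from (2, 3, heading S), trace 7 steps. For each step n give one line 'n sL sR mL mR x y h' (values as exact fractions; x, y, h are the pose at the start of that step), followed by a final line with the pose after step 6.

0 8/29 40/153 32/4437 40/153 2 3 S
1 10/17 10/37 100/629 10/37 2 2 E
2 40/53 40/53 0 40/53 3 2 N
3 4/13 20/29 -72/377 20/29 3 3 W
4 8/29 40/153 32/4437 40/153 2 3 S
5 10/17 10/37 100/629 10/37 2 2 E
6 40/53 40/53 0 40/53 3 2 N
final 3 3 W

n=0: pose=(2,3,S); sL=8/29, sR=40/153; mL=32/4437, mR=40/153; mL+mR=1192/4437 → advance +1; mR−mL=376/1479 → turn +1·90°
n=1: pose=(2,2,E); sL=10/17, sR=10/37; mL=100/629, mR=10/37; mL+mR=270/629 → advance +1; mR−mL=70/629 → turn +1·90°
n=2: pose=(3,2,N); sL=40/53, sR=40/53; mL=0, mR=40/53; mL+mR=40/53 → advance +1; mR−mL=40/53 → turn +1·90°
n=3: pose=(3,3,W); sL=4/13, sR=20/29; mL=-72/377, mR=20/29; mL+mR=188/377 → advance +1; mR−mL=332/377 → turn +1·90°
n=4: pose=(2,3,S); sL=8/29, sR=40/153; mL=32/4437, mR=40/153; mL+mR=1192/4437 → advance +1; mR−mL=376/1479 → turn +1·90°
n=5: pose=(2,2,E); sL=10/17, sR=10/37; mL=100/629, mR=10/37; mL+mR=270/629 → advance +1; mR−mL=70/629 → turn +1·90°
n=6: pose=(3,2,N); sL=40/53, sR=40/53; mL=0, mR=40/53; mL+mR=40/53 → advance +1; mR−mL=40/53 → turn +1·90°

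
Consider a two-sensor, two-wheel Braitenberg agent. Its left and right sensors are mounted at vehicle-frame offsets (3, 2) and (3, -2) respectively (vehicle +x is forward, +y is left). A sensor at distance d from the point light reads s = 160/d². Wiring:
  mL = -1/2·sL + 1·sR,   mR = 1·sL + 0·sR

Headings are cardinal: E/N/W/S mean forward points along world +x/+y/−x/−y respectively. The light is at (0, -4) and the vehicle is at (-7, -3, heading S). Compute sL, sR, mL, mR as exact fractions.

left sensor world pos  = (-5, -6); dL² = 29
right sensor world pos = (-9, -6); dR² = 85
sL = 160/29 = 160/29
sR = 160/85 = 32/17
mL = -1/2·sL + 1·sR = -432/493
mR = 1·sL + 0·sR = 160/29

160/29 32/17 -432/493 160/29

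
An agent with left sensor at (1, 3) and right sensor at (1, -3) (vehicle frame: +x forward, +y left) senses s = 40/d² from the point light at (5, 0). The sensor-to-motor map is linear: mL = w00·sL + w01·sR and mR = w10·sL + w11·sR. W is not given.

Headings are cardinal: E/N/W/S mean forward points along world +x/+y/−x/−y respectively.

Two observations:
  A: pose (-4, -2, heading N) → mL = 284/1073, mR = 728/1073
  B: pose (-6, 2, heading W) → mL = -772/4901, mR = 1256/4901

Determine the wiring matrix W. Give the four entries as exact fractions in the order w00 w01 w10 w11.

-1 1/2 1/2 1/2

obs A: pose=(-4,-2,N) → sL=8/29, sR=40/37, mL=284/1073, mR=728/1073
obs B: pose=(-6,2,W) → sL=8/29, sR=40/169, mL=-772/4901, mR=1256/4901
sensor matrix S = [[8/29, 40/37], [8/29, 40/169]]; det S = -42240/181337
solve [mL_A; mL_B] = S·[w00; w01] and [mR_A; mR_B] = S·[w10; w11]:
  w00 = -1, w01 = 1/2, w10 = 1/2, w11 = 1/2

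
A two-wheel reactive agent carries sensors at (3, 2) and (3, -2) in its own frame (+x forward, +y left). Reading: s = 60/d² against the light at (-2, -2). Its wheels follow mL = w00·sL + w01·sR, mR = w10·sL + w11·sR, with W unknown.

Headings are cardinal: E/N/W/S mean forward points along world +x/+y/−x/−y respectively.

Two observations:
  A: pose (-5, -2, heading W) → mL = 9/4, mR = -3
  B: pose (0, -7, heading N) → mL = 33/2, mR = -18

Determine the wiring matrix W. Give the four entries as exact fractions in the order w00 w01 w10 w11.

obs A: pose=(-5,-2,W) → sL=3/2, sR=3/2, mL=9/4, mR=-3
obs B: pose=(0,-7,N) → sL=15, sR=3, mL=33/2, mR=-18
sensor matrix S = [[3/2, 3/2], [15, 3]]; det S = -18
solve [mL_A; mL_B] = S·[w00; w01] and [mR_A; mR_B] = S·[w10; w11]:
  w00 = 1, w01 = 1/2, w10 = -1, w11 = -1

1 1/2 -1 -1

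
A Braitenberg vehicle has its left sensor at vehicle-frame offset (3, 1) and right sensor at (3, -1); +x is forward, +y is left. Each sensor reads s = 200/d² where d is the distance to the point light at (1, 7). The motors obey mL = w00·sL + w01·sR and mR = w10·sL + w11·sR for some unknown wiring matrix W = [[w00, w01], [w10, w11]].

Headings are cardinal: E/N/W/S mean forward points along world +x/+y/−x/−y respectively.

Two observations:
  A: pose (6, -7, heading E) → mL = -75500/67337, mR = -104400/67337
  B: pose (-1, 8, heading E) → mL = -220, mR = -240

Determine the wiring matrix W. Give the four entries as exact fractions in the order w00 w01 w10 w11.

obs A: pose=(6,-7,E) → sL=200/233, sR=200/289, mL=-75500/67337, mR=-104400/67337
obs B: pose=(-1,8,E) → sL=40, sR=200, mL=-220, mR=-240
sensor matrix S = [[200/233, 200/289], [40, 200]]; det S = 9696000/67337
solve [mL_A; mL_B] = S·[w00; w01] and [mR_A; mR_B] = S·[w10; w11]:
  w00 = -1/2, w01 = -1, w10 = -1, w11 = -1

-1/2 -1 -1 -1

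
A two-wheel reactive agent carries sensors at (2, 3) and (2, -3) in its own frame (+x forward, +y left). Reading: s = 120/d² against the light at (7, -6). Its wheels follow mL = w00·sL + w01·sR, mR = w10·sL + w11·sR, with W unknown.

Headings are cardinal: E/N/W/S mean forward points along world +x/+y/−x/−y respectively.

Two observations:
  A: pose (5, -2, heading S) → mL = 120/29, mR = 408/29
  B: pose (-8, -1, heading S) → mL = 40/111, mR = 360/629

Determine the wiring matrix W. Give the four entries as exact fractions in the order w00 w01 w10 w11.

obs A: pose=(5,-2,S) → sL=24, sR=120/29, mL=120/29, mR=408/29
obs B: pose=(-8,-1,S) → sL=40/51, sR=40/111, mL=40/111, mR=360/629
sensor matrix S = [[24, 120/29], [40/51, 40/111]]; det S = 98560/18241
solve [mL_A; mL_B] = S·[w00; w01] and [mR_A; mR_B] = S·[w10; w11]:
  w00 = 0, w01 = 1, w10 = 1/2, w11 = 1/2

0 1 1/2 1/2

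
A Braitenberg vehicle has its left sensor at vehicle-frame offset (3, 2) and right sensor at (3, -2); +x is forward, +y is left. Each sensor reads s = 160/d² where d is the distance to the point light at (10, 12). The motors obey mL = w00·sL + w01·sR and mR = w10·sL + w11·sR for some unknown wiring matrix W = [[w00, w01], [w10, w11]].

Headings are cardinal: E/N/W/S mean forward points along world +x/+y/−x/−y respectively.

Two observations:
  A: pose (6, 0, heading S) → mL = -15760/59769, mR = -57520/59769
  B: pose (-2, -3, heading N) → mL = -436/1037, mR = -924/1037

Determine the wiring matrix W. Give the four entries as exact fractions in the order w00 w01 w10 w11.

1/2 -1 -1/2 -1

obs A: pose=(6,0,S) → sL=160/229, sR=160/261, mL=-15760/59769, mR=-57520/59769
obs B: pose=(-2,-3,N) → sL=8/17, sR=40/61, mL=-436/1037, mR=-924/1037
sensor matrix S = [[160/229, 160/261], [8/17, 40/61]]; det S = 10516480/61980453
solve [mL_A; mL_B] = S·[w00; w01] and [mR_A; mR_B] = S·[w10; w11]:
  w00 = 1/2, w01 = -1, w10 = -1/2, w11 = -1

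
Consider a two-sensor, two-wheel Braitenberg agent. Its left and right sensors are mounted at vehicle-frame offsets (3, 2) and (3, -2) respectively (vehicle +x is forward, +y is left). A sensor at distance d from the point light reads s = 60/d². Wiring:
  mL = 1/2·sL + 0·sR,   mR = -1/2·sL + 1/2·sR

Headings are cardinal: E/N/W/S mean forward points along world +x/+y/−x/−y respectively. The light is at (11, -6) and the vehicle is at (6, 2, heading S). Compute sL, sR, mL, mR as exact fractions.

30/17 30/37 15/17 -300/629

left sensor world pos  = (8, -1); dL² = 34
right sensor world pos = (4, -1); dR² = 74
sL = 60/34 = 30/17
sR = 60/74 = 30/37
mL = 1/2·sL + 0·sR = 15/17
mR = -1/2·sL + 1/2·sR = -300/629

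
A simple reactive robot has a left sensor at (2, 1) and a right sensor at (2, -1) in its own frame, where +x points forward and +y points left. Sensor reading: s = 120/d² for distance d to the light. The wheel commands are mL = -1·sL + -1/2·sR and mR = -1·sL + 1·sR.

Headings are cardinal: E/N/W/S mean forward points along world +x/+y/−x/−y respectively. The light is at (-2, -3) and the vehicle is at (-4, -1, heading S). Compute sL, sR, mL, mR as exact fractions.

120 40/3 -380/3 -320/3

left sensor world pos  = (-3, -3); dL² = 1
right sensor world pos = (-5, -3); dR² = 9
sL = 120/1 = 120
sR = 120/9 = 40/3
mL = -1·sL + -1/2·sR = -380/3
mR = -1·sL + 1·sR = -320/3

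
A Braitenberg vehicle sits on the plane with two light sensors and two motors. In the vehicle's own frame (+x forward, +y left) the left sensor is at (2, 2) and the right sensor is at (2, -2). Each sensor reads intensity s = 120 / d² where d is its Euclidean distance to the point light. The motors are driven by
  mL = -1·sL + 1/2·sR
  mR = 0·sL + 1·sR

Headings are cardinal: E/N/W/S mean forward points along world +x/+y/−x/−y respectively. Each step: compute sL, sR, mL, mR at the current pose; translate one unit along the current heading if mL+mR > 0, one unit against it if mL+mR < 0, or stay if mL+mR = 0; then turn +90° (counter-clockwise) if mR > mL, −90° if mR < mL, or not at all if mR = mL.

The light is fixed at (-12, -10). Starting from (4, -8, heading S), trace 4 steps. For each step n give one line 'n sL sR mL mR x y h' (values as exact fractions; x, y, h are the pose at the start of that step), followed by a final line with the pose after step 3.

0 10/27 30/49 -85/1323 30/49 4 -8 S
1 40/111 24/65 -1268/7215 24/65 4 -9 E
2 20/39 12/37 -506/1443 12/37 5 -9 N
3 120/229 120/229 -60/229 120/229 5 -10 W
final 4 -10 S

n=0: pose=(4,-8,S); sL=10/27, sR=30/49; mL=-85/1323, mR=30/49; mL+mR=725/1323 → advance +1; mR−mL=895/1323 → turn +1·90°
n=1: pose=(4,-9,E); sL=40/111, sR=24/65; mL=-1268/7215, mR=24/65; mL+mR=1396/7215 → advance +1; mR−mL=3932/7215 → turn +1·90°
n=2: pose=(5,-9,N); sL=20/39, sR=12/37; mL=-506/1443, mR=12/37; mL+mR=-38/1443 → advance -1; mR−mL=974/1443 → turn +1·90°
n=3: pose=(5,-10,W); sL=120/229, sR=120/229; mL=-60/229, mR=120/229; mL+mR=60/229 → advance +1; mR−mL=180/229 → turn +1·90°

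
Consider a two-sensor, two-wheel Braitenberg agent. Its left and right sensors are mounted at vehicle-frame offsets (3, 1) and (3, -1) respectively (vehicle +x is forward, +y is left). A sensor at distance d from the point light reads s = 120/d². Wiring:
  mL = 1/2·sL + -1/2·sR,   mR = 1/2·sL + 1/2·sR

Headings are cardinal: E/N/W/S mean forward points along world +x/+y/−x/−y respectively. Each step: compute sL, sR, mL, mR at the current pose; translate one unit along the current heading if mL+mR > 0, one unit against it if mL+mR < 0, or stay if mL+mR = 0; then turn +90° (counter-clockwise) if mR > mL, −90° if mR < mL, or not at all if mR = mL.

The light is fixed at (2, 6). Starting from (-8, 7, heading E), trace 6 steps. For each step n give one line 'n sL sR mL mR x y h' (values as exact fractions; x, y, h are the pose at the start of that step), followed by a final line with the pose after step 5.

0 120/53 120/49 -240/2597 6120/2597 -8 7 E
1 30/29 3/2 -27/116 147/116 -7 7 N
2 24/29 40/51 32/1479 1192/1479 -7 8 W
3 60/41 60/61 600/2501 3060/2501 -8 8 S
4 120/53 120/49 -240/2597 6120/2597 -8 7 E
5 30/29 3/2 -27/116 147/116 -7 7 N
final -7 8 W

n=0: pose=(-8,7,E); sL=120/53, sR=120/49; mL=-240/2597, mR=6120/2597; mL+mR=120/53 → advance +1; mR−mL=120/49 → turn +1·90°
n=1: pose=(-7,7,N); sL=30/29, sR=3/2; mL=-27/116, mR=147/116; mL+mR=30/29 → advance +1; mR−mL=3/2 → turn +1·90°
n=2: pose=(-7,8,W); sL=24/29, sR=40/51; mL=32/1479, mR=1192/1479; mL+mR=24/29 → advance +1; mR−mL=40/51 → turn +1·90°
n=3: pose=(-8,8,S); sL=60/41, sR=60/61; mL=600/2501, mR=3060/2501; mL+mR=60/41 → advance +1; mR−mL=60/61 → turn +1·90°
n=4: pose=(-8,7,E); sL=120/53, sR=120/49; mL=-240/2597, mR=6120/2597; mL+mR=120/53 → advance +1; mR−mL=120/49 → turn +1·90°
n=5: pose=(-7,7,N); sL=30/29, sR=3/2; mL=-27/116, mR=147/116; mL+mR=30/29 → advance +1; mR−mL=3/2 → turn +1·90°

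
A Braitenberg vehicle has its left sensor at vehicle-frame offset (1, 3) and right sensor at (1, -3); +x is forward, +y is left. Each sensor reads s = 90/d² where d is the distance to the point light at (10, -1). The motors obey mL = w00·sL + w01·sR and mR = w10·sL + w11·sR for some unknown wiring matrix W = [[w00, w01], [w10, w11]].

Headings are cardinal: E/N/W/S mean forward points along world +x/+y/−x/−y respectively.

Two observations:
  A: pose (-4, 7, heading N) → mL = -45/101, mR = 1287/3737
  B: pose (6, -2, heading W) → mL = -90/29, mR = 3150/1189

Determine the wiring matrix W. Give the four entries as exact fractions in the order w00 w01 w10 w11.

obs A: pose=(-4,7,N) → sL=9/37, sR=45/101, mL=-45/101, mR=1287/3737
obs B: pose=(6,-2,W) → sL=90/41, sR=90/29, mL=-90/29, mR=3150/1189
sensor matrix S = [[9/37, 45/101], [90/41, 90/29]]; det S = -991440/4443293
solve [mL_A; mL_B] = S·[w00; w01] and [mR_A; mR_B] = S·[w10; w11]:
  w00 = 0, w01 = -1, w10 = 1/2, w11 = 1/2

0 -1 1/2 1/2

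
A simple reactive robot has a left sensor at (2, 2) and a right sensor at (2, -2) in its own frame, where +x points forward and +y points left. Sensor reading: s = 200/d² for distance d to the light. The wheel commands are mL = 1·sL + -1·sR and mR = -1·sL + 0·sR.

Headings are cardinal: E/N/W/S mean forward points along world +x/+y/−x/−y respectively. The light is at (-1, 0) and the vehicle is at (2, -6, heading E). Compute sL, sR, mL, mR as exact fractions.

left sensor world pos  = (4, -4); dL² = 41
right sensor world pos = (4, -8); dR² = 89
sL = 200/41 = 200/41
sR = 200/89 = 200/89
mL = 1·sL + -1·sR = 9600/3649
mR = -1·sL + 0·sR = -200/41

200/41 200/89 9600/3649 -200/41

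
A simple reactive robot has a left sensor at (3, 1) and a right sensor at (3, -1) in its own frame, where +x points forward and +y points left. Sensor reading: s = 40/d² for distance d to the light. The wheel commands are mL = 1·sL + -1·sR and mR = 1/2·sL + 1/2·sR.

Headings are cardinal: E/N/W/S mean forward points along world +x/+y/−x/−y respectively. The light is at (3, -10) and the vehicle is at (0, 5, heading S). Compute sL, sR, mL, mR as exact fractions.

left sensor world pos  = (1, 2); dL² = 148
right sensor world pos = (-1, 2); dR² = 160
sL = 40/148 = 10/37
sR = 40/160 = 1/4
mL = 1·sL + -1·sR = 3/148
mR = 1/2·sL + 1/2·sR = 77/296

10/37 1/4 3/148 77/296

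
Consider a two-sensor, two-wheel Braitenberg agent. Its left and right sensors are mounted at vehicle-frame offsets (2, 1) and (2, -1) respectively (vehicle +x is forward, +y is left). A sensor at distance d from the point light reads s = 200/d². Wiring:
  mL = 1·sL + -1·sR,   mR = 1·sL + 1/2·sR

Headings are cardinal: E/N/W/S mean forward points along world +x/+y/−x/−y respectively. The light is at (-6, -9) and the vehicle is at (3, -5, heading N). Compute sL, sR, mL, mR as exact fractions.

2 25/17 9/17 93/34

left sensor world pos  = (2, -3); dL² = 100
right sensor world pos = (4, -3); dR² = 136
sL = 200/100 = 2
sR = 200/136 = 25/17
mL = 1·sL + -1·sR = 9/17
mR = 1·sL + 1/2·sR = 93/34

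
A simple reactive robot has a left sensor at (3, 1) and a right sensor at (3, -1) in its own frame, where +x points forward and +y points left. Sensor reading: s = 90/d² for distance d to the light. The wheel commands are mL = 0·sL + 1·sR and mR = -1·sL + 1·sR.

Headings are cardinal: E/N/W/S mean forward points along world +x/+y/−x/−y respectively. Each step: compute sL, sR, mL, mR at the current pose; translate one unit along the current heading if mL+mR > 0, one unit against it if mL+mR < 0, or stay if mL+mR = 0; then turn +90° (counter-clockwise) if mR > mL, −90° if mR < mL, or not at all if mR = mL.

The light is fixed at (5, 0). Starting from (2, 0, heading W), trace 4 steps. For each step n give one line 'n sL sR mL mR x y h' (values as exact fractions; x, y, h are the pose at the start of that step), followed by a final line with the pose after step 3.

0 90/37 90/37 90/37 0 2 0 W
1 45/17 5 5 40/17 1 0 N
2 18 90 90 72 1 1 E
3 45/4 9/2 9/2 -27/4 2 1 S
final 2 2 W

n=0: pose=(2,0,W); sL=90/37, sR=90/37; mL=90/37, mR=0; mL+mR=90/37 → advance +1; mR−mL=-90/37 → turn -1·90°
n=1: pose=(1,0,N); sL=45/17, sR=5; mL=5, mR=40/17; mL+mR=125/17 → advance +1; mR−mL=-45/17 → turn -1·90°
n=2: pose=(1,1,E); sL=18, sR=90; mL=90, mR=72; mL+mR=162 → advance +1; mR−mL=-18 → turn -1·90°
n=3: pose=(2,1,S); sL=45/4, sR=9/2; mL=9/2, mR=-27/4; mL+mR=-9/4 → advance -1; mR−mL=-45/4 → turn -1·90°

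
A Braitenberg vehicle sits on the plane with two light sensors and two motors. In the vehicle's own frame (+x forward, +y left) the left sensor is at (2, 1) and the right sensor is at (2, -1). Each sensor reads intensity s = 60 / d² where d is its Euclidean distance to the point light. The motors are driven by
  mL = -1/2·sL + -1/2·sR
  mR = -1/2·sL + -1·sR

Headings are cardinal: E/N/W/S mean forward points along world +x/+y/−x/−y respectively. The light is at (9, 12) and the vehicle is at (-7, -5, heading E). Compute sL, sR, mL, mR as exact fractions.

15/113 3/26 -729/5876 -267/1469

left sensor world pos  = (-5, -4); dL² = 452
right sensor world pos = (-5, -6); dR² = 520
sL = 60/452 = 15/113
sR = 60/520 = 3/26
mL = -1/2·sL + -1/2·sR = -729/5876
mR = -1/2·sL + -1·sR = -267/1469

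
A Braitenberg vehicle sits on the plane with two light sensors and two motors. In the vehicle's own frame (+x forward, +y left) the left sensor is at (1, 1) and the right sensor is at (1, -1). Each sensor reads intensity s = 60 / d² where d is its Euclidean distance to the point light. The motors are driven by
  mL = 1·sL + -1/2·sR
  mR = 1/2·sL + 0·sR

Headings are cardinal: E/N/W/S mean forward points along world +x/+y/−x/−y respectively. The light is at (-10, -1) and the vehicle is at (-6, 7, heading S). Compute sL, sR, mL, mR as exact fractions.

30/37 30/29 315/1073 15/37

left sensor world pos  = (-5, 6); dL² = 74
right sensor world pos = (-7, 6); dR² = 58
sL = 60/74 = 30/37
sR = 60/58 = 30/29
mL = 1·sL + -1/2·sR = 315/1073
mR = 1/2·sL + 0·sR = 15/37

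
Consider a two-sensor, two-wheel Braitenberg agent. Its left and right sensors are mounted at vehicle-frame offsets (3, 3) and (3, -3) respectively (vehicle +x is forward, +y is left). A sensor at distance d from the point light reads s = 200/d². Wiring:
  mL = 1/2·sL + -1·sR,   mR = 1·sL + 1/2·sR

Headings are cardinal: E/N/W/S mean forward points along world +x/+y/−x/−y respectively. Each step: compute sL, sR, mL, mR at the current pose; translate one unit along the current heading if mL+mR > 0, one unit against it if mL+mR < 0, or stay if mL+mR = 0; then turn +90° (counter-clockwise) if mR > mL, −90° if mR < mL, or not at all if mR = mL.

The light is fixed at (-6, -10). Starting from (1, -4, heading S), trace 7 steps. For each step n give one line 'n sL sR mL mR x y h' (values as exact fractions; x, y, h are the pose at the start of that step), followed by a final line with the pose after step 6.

n=0: pose=(1,-4,S); sL=200/109, sR=8; mL=-772/109, mR=636/109; mL+mR=-136/109 → advance -1; mR−mL=1408/109 → turn +1·90°
n=1: pose=(1,-3,E); sL=1, sR=50/29; mL=-71/58, mR=54/29; mL+mR=37/58 → advance +1; mR−mL=179/58 → turn +1·90°
n=2: pose=(2,-3,N); sL=8/5, sR=200/221; mL=-116/1105, mR=2268/1105; mL+mR=2152/1105 → advance +1; mR−mL=2384/1105 → turn +1·90°
n=3: pose=(2,-2,W); sL=4, sR=100/73; mL=46/73, mR=342/73; mL+mR=388/73 → advance +1; mR−mL=296/73 → turn +1·90°
n=4: pose=(1,-2,S); sL=8/5, sR=200/41; mL=-836/205, mR=828/205; mL+mR=-8/205 → advance -1; mR−mL=1664/205 → turn +1·90°
n=5: pose=(1,-1,E); sL=50/61, sR=25/17; mL=-1100/1037, mR=3225/2074; mL+mR=1025/2074 → advance +1; mR−mL=5425/2074 → turn +1·90°
n=6: pose=(2,-1,N); sL=200/169, sR=40/53; mL=-1460/8957, mR=13980/8957; mL+mR=12520/8957 → advance +1; mR−mL=15440/8957 → turn +1·90°

0 200/109 8 -772/109 636/109 1 -4 S
1 1 50/29 -71/58 54/29 1 -3 E
2 8/5 200/221 -116/1105 2268/1105 2 -3 N
3 4 100/73 46/73 342/73 2 -2 W
4 8/5 200/41 -836/205 828/205 1 -2 S
5 50/61 25/17 -1100/1037 3225/2074 1 -1 E
6 200/169 40/53 -1460/8957 13980/8957 2 -1 N
final 2 0 W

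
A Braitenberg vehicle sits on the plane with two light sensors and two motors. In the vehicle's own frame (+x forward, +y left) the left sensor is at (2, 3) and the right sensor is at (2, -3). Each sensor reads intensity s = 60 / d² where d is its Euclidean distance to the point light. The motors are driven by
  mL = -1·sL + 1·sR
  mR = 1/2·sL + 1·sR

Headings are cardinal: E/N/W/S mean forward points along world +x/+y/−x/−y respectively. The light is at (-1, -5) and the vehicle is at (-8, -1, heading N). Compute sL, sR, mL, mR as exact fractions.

left sensor world pos  = (-11, 1); dL² = 136
right sensor world pos = (-5, 1); dR² = 52
sL = 60/136 = 15/34
sR = 60/52 = 15/13
mL = -1·sL + 1·sR = 315/442
mR = 1/2·sL + 1·sR = 1215/884

15/34 15/13 315/442 1215/884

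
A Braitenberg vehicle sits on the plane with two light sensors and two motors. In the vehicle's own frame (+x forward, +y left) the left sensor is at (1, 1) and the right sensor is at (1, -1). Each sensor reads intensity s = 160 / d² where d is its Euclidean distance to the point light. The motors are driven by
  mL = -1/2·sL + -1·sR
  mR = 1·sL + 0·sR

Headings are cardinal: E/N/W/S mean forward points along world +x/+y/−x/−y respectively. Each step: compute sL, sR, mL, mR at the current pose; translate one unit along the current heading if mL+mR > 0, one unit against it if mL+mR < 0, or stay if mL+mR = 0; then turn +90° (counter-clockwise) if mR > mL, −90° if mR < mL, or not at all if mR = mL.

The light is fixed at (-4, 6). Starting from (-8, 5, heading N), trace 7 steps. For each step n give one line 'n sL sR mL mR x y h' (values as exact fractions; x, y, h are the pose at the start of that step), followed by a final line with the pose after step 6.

0 32/5 160/9 -944/45 32/5 -8 5 N
1 80/17 80/13 -1880/221 80/17 -8 4 W
2 160/13 32/5 -816/65 160/13 -7 4 S
3 40 20 -40 40 -7 5 E
4 10 40 -45 10 -7 5 N
5 32/5 160/17 -1072/85 32/5 -7 4 W
6 16 80/9 -152/9 16 -6 4 S
final -6 5 E

n=0: pose=(-8,5,N); sL=32/5, sR=160/9; mL=-944/45, mR=32/5; mL+mR=-656/45 → advance -1; mR−mL=1232/45 → turn +1·90°
n=1: pose=(-8,4,W); sL=80/17, sR=80/13; mL=-1880/221, mR=80/17; mL+mR=-840/221 → advance -1; mR−mL=2920/221 → turn +1·90°
n=2: pose=(-7,4,S); sL=160/13, sR=32/5; mL=-816/65, mR=160/13; mL+mR=-16/65 → advance -1; mR−mL=1616/65 → turn +1·90°
n=3: pose=(-7,5,E); sL=40, sR=20; mL=-40, mR=40; mL+mR=0 → advance +0; mR−mL=80 → turn +1·90°
n=4: pose=(-7,5,N); sL=10, sR=40; mL=-45, mR=10; mL+mR=-35 → advance -1; mR−mL=55 → turn +1·90°
n=5: pose=(-7,4,W); sL=32/5, sR=160/17; mL=-1072/85, mR=32/5; mL+mR=-528/85 → advance -1; mR−mL=1616/85 → turn +1·90°
n=6: pose=(-6,4,S); sL=16, sR=80/9; mL=-152/9, mR=16; mL+mR=-8/9 → advance -1; mR−mL=296/9 → turn +1·90°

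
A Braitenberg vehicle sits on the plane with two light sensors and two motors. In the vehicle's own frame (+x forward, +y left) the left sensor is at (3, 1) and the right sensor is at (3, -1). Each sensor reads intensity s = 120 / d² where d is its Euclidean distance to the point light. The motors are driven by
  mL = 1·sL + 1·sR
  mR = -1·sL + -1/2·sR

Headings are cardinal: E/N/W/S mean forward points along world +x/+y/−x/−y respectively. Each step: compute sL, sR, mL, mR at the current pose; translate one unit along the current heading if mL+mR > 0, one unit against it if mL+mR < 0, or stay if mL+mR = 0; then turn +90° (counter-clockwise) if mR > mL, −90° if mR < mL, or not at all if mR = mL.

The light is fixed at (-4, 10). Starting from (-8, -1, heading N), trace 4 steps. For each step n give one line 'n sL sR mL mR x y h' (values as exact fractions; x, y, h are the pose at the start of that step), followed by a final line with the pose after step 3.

0 120/89 120/73 19440/6497 -14100/6497 -8 -1 N
1 60/41 60/61 6120/2501 -4890/2501 -8 0 E
2 120/173 24/37 8592/6401 -6516/6401 -7 0 S
3 2/3 15/17 79/51 -113/102 -7 -1 W
final -8 -1 N

n=0: pose=(-8,-1,N); sL=120/89, sR=120/73; mL=19440/6497, mR=-14100/6497; mL+mR=60/73 → advance +1; mR−mL=-33540/6497 → turn -1·90°
n=1: pose=(-8,0,E); sL=60/41, sR=60/61; mL=6120/2501, mR=-4890/2501; mL+mR=30/61 → advance +1; mR−mL=-11010/2501 → turn -1·90°
n=2: pose=(-7,0,S); sL=120/173, sR=24/37; mL=8592/6401, mR=-6516/6401; mL+mR=12/37 → advance +1; mR−mL=-15108/6401 → turn -1·90°
n=3: pose=(-7,-1,W); sL=2/3, sR=15/17; mL=79/51, mR=-113/102; mL+mR=15/34 → advance +1; mR−mL=-271/102 → turn -1·90°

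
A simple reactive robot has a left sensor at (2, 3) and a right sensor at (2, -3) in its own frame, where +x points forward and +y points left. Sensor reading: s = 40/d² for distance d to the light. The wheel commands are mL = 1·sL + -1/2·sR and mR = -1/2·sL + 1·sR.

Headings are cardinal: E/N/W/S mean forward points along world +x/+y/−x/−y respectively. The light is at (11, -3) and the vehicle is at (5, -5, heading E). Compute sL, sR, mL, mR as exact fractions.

40/17 40/41 1300/697 -140/697

left sensor world pos  = (7, -2); dL² = 17
right sensor world pos = (7, -8); dR² = 41
sL = 40/17 = 40/17
sR = 40/41 = 40/41
mL = 1·sL + -1/2·sR = 1300/697
mR = -1/2·sL + 1·sR = -140/697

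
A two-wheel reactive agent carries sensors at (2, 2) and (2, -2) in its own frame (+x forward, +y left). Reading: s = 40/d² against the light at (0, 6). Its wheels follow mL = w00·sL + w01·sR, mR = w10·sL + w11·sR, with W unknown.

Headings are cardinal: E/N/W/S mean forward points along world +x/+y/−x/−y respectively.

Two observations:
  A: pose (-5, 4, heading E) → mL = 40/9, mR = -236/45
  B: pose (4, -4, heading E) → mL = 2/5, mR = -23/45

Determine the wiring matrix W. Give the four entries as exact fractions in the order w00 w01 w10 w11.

obs A: pose=(-5,4,E) → sL=40/9, sR=8/5, mL=40/9, mR=-236/45
obs B: pose=(4,-4,E) → sL=2/5, sR=2/9, mL=2/5, mR=-23/45
sensor matrix S = [[40/9, 8/5], [2/5, 2/9]]; det S = 704/2025
solve [mL_A; mL_B] = S·[w00; w01] and [mR_A; mR_B] = S·[w10; w11]:
  w00 = 1, w01 = 0, w10 = -1, w11 = -1/2

1 0 -1 -1/2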